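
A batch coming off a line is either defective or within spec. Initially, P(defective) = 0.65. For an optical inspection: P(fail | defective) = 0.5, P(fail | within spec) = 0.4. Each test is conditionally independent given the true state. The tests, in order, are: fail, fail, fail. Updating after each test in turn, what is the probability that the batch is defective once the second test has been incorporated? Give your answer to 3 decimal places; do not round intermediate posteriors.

After 'fail': P(defective) = 0.5·0.6500 / (0.5·0.6500 + 0.4·0.3500) ≈ 0.6989
After 'fail': P(defective) = 0.5·0.6989 / (0.5·0.6989 + 0.4·0.3011) ≈ 0.7437

0.744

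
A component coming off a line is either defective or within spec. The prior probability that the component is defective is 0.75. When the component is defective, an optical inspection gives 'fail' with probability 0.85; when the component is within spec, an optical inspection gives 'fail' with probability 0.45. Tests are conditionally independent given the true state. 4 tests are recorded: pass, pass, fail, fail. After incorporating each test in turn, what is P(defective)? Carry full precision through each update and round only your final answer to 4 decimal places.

Apply Bayes' rule sequentially, carrying P(defective) forward.
After 'pass': P(defective) = 0.15·0.7500 / (0.15·0.7500 + 0.55·0.2500) ≈ 0.4500
After 'pass': P(defective) = 0.15·0.4500 / (0.15·0.4500 + 0.55·0.5500) ≈ 0.1824
After 'fail': P(defective) = 0.85·0.1824 / (0.85·0.1824 + 0.45·0.8176) ≈ 0.2965
After 'fail': P(defective) = 0.85·0.2965 / (0.85·0.2965 + 0.45·0.7035) ≈ 0.4433

0.4433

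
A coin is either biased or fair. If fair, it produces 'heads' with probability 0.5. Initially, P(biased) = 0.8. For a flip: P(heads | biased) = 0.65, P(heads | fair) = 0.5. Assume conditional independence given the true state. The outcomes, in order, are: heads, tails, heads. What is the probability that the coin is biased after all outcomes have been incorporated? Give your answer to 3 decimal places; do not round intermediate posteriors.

0.826

After 'heads': P(biased) = 0.65·0.8000 / (0.65·0.8000 + 0.5·0.2000) ≈ 0.8387
After 'tails': P(biased) = 0.35·0.8387 / (0.35·0.8387 + 0.5·0.1613) ≈ 0.7845
After 'heads': P(biased) = 0.65·0.7845 / (0.65·0.7845 + 0.5·0.2155) ≈ 0.8255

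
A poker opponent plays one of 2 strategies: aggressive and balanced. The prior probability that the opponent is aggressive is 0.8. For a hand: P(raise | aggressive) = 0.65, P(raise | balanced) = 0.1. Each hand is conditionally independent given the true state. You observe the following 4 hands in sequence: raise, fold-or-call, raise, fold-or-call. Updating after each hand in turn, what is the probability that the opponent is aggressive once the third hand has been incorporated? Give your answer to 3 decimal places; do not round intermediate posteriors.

After 'raise': P(aggressive) = 0.65·0.8000 / (0.65·0.8000 + 0.1·0.2000) ≈ 0.9630
After 'fold-or-call': P(aggressive) = 0.35·0.9630 / (0.35·0.9630 + 0.9·0.0370) ≈ 0.9100
After 'raise': P(aggressive) = 0.65·0.9100 / (0.65·0.9100 + 0.1·0.0900) ≈ 0.9850

0.985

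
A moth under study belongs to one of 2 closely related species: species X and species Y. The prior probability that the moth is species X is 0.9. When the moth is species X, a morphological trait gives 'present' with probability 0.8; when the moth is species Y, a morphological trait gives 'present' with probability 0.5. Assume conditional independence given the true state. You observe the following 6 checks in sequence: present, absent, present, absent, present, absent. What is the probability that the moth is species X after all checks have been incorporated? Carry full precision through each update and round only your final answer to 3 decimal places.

0.702

After 'present': P(species X) = 0.8·0.9000 / (0.8·0.9000 + 0.5·0.1000) ≈ 0.9351
After 'absent': P(species X) = 0.2·0.9351 / (0.2·0.9351 + 0.5·0.0649) ≈ 0.8521
After 'present': P(species X) = 0.8·0.8521 / (0.8·0.8521 + 0.5·0.1479) ≈ 0.9021
After 'absent': P(species X) = 0.2·0.9021 / (0.2·0.9021 + 0.5·0.0979) ≈ 0.7866
After 'present': P(species X) = 0.8·0.7866 / (0.8·0.7866 + 0.5·0.2134) ≈ 0.8550
After 'absent': P(species X) = 0.2·0.8550 / (0.2·0.8550 + 0.5·0.1450) ≈ 0.7023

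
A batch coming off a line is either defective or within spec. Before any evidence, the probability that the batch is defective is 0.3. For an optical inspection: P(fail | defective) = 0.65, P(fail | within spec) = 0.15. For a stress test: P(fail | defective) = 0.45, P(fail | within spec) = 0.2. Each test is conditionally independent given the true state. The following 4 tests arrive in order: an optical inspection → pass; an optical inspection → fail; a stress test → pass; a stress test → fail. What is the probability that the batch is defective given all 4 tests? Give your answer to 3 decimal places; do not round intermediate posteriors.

0.542

After an optical inspection='pass': P(defective) = 0.35·0.3000 / (0.35·0.3000 + 0.85·0.7000) ≈ 0.1500
After an optical inspection='fail': P(defective) = 0.65·0.1500 / (0.65·0.1500 + 0.15·0.8500) ≈ 0.4333
After a stress test='pass': P(defective) = 0.55·0.4333 / (0.55·0.4333 + 0.8·0.5667) ≈ 0.3446
After a stress test='fail': P(defective) = 0.45·0.3446 / (0.45·0.3446 + 0.2·0.6554) ≈ 0.5419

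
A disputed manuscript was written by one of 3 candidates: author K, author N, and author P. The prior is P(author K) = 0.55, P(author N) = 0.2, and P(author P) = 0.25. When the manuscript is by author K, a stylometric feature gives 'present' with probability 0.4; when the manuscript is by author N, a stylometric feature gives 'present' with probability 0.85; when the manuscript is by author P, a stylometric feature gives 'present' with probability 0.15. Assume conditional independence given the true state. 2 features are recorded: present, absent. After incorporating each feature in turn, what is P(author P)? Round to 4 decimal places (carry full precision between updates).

After 'present': normaliser = 0.4·0.5500 + 0.85·0.2000 + 0.15·0.2500; P(author K) ≈ 0.5146, P(author N) ≈ 0.3977, P(author P) ≈ 0.0877
After 'absent': normaliser = 0.6·0.5146 + 0.15·0.3977 + 0.85·0.0877; P(author K) ≈ 0.6970, P(author N) ≈ 0.1347, P(author P) ≈ 0.1683

0.1683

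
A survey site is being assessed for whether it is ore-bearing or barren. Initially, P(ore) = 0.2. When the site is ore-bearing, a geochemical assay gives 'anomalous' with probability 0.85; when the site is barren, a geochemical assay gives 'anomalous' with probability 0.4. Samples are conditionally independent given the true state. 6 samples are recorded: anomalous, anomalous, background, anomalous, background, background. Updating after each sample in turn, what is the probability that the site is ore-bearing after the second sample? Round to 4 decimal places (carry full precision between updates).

After 'anomalous': P(ore) = 0.85·0.2000 / (0.85·0.2000 + 0.4·0.8000) ≈ 0.3469
After 'anomalous': P(ore) = 0.85·0.3469 / (0.85·0.3469 + 0.4·0.6531) ≈ 0.5303

0.5303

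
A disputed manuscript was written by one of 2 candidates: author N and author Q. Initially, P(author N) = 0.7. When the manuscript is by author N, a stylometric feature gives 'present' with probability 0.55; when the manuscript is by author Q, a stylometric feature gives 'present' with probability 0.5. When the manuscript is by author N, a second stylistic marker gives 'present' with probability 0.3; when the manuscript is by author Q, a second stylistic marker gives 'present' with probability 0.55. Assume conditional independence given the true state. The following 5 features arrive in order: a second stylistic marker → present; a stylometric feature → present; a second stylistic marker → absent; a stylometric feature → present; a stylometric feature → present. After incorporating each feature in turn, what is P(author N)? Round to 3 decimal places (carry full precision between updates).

Each posterior becomes the prior for the next update.
After a second stylistic marker='present': P(author N) = 0.3·0.7000 / (0.3·0.7000 + 0.55·0.3000) ≈ 0.5600
After a stylometric feature='present': P(author N) = 0.55·0.5600 / (0.55·0.5600 + 0.5·0.4400) ≈ 0.5833
After a second stylistic marker='absent': P(author N) = 0.7·0.5833 / (0.7·0.5833 + 0.45·0.4167) ≈ 0.6853
After a stylometric feature='present': P(author N) = 0.55·0.6853 / (0.55·0.6853 + 0.5·0.3147) ≈ 0.7055
After a stylometric feature='present': P(author N) = 0.55·0.7055 / (0.55·0.7055 + 0.5·0.2945) ≈ 0.7249

0.725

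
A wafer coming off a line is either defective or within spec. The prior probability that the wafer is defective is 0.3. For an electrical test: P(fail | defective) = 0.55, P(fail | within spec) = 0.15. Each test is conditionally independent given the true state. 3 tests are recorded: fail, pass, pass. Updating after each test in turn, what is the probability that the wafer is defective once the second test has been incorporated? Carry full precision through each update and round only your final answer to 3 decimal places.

After 'fail': P(defective) = 0.55·0.3000 / (0.55·0.3000 + 0.15·0.7000) ≈ 0.6111
After 'pass': P(defective) = 0.45·0.6111 / (0.45·0.6111 + 0.85·0.3889) ≈ 0.4541

0.454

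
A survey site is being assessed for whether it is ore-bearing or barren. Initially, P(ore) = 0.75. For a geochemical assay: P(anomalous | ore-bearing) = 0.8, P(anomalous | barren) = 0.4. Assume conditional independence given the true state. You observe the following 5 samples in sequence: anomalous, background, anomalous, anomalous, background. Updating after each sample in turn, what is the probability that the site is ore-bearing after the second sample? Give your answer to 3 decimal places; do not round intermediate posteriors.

After 'anomalous': P(ore) = 0.8·0.7500 / (0.8·0.7500 + 0.4·0.2500) ≈ 0.8571
After 'background': P(ore) = 0.2·0.8571 / (0.2·0.8571 + 0.6·0.1429) ≈ 0.6667

0.667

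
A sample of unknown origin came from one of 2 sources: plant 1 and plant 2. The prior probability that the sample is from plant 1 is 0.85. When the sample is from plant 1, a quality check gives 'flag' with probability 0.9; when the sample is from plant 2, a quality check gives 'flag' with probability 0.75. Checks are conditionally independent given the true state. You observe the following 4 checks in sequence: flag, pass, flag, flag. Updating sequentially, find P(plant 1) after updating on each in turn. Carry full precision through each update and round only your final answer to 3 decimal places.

0.797

Apply Bayes' rule sequentially, carrying P(plant 1) forward.
After 'flag': P(plant 1) = 0.9·0.8500 / (0.9·0.8500 + 0.75·0.1500) ≈ 0.8718
After 'pass': P(plant 1) = 0.1·0.8718 / (0.1·0.8718 + 0.25·0.1282) ≈ 0.7312
After 'flag': P(plant 1) = 0.9·0.7312 / (0.9·0.7312 + 0.75·0.2688) ≈ 0.7655
After 'flag': P(plant 1) = 0.9·0.7655 / (0.9·0.7655 + 0.75·0.2345) ≈ 0.7966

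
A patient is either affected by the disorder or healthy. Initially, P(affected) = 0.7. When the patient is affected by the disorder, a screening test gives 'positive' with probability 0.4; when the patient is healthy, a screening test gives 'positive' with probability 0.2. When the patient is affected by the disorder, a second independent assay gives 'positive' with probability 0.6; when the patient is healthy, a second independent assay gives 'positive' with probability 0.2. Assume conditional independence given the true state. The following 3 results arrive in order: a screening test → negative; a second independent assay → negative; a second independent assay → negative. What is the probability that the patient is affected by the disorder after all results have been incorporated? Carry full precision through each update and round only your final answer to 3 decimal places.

0.304

After a screening test='negative': P(affected) = 0.6·0.7000 / (0.6·0.7000 + 0.8·0.3000) ≈ 0.6364
After a second independent assay='negative': P(affected) = 0.4·0.6364 / (0.4·0.6364 + 0.8·0.3636) ≈ 0.4667
After a second independent assay='negative': P(affected) = 0.4·0.4667 / (0.4·0.4667 + 0.8·0.5333) ≈ 0.3043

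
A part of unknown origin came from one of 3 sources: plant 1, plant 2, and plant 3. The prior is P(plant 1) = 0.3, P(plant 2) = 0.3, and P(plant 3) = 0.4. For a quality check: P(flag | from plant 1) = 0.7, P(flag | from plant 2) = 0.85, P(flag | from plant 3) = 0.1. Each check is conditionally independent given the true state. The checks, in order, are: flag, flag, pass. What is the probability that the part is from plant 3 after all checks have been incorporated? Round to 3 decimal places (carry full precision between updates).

0.045

After 'flag': normaliser = 0.7·0.3000 + 0.85·0.3000 + 0.1·0.4000; P(plant 1) ≈ 0.4158, P(plant 2) ≈ 0.5050, P(plant 3) ≈ 0.0792
After 'flag': normaliser = 0.7·0.4158 + 0.85·0.5050 + 0.1·0.0792; P(plant 1) ≈ 0.3997, P(plant 2) ≈ 0.5894, P(plant 3) ≈ 0.0109
After 'pass': normaliser = 0.3·0.3997 + 0.15·0.5894 + 0.9·0.0109; P(plant 1) ≈ 0.5498, P(plant 2) ≈ 0.4053, P(plant 3) ≈ 0.0449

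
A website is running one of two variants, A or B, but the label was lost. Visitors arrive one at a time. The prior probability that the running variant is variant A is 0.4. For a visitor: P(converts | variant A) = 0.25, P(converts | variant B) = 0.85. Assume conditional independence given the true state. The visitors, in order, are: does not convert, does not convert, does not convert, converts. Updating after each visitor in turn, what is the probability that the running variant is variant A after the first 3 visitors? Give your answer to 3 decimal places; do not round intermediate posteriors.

0.988

Apply Bayes' rule sequentially, carrying P(A) forward.
After 'does not convert': P(A) = 0.75·0.4000 / (0.75·0.4000 + 0.15·0.6000) ≈ 0.7692
After 'does not convert': P(A) = 0.75·0.7692 / (0.75·0.7692 + 0.15·0.2308) ≈ 0.9434
After 'does not convert': P(A) = 0.75·0.9434 / (0.75·0.9434 + 0.15·0.0566) ≈ 0.9881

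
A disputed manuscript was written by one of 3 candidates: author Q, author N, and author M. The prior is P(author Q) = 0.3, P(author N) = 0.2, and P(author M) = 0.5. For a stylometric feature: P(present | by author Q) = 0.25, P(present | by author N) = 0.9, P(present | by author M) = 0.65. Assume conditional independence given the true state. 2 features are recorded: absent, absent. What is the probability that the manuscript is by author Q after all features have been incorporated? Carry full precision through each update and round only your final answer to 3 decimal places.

0.727

After 'absent': normaliser = 0.75·0.3000 + 0.1·0.2000 + 0.35·0.5000; P(author Q) ≈ 0.5357, P(author N) ≈ 0.0476, P(author M) ≈ 0.4167
After 'absent': normaliser = 0.75·0.5357 + 0.1·0.0476 + 0.35·0.4167; P(author Q) ≈ 0.7274, P(author N) ≈ 0.0086, P(author M) ≈ 0.2640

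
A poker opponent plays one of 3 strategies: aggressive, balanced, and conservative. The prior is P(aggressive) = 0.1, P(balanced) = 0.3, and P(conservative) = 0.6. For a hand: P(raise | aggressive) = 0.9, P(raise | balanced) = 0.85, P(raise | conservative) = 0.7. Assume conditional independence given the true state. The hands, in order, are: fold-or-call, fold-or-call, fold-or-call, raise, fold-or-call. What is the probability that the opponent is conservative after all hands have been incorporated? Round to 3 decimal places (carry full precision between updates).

After 'fold-or-call': normaliser = 0.1·0.1000 + 0.15·0.3000 + 0.3·0.6000; P(aggressive) ≈ 0.0426, P(balanced) ≈ 0.1915, P(conservative) ≈ 0.7660
After 'fold-or-call': normaliser = 0.1·0.0426 + 0.15·0.1915 + 0.3·0.7660; P(aggressive) ≈ 0.0162, P(balanced) ≈ 0.1093, P(conservative) ≈ 0.8745
After 'fold-or-call': normaliser = 0.1·0.0162 + 0.15·0.1093 + 0.3·0.8745; P(aggressive) ≈ 0.0058, P(balanced) ≈ 0.0585, P(conservative) ≈ 0.9357
After 'raise': normaliser = 0.9·0.0058 + 0.85·0.0585 + 0.7·0.9357; P(aggressive) ≈ 0.0073, P(balanced) ≈ 0.0700, P(conservative) ≈ 0.9227
After 'fold-or-call': normaliser = 0.1·0.0073 + 0.15·0.0700 + 0.3·0.9227; P(aggressive) ≈ 0.0025, P(balanced) ≈ 0.0365, P(conservative) ≈ 0.9610

0.961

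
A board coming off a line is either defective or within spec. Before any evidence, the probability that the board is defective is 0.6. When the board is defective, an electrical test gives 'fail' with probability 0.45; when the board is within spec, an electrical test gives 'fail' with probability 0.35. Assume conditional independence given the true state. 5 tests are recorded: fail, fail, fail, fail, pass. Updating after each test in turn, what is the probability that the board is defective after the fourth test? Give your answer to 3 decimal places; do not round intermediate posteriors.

After 'fail': P(defective) = 0.45·0.6000 / (0.45·0.6000 + 0.35·0.4000) ≈ 0.6585
After 'fail': P(defective) = 0.45·0.6585 / (0.45·0.6585 + 0.35·0.3415) ≈ 0.7126
After 'fail': P(defective) = 0.45·0.7126 / (0.45·0.7126 + 0.35·0.2874) ≈ 0.7612
After 'fail': P(defective) = 0.45·0.7612 / (0.45·0.7612 + 0.35·0.2388) ≈ 0.8039

0.804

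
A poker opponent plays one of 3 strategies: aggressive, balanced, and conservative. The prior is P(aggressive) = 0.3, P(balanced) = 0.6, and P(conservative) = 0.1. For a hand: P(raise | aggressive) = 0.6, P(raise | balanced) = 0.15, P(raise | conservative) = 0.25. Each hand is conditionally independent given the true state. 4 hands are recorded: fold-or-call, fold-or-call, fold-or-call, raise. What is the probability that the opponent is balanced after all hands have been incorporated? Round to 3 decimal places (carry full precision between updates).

After 'fold-or-call': normaliser = 0.4·0.3000 + 0.85·0.6000 + 0.75·0.1000; P(aggressive) ≈ 0.1702, P(balanced) ≈ 0.7234, P(conservative) ≈ 0.1064
After 'fold-or-call': normaliser = 0.4·0.1702 + 0.85·0.7234 + 0.75·0.1064; P(aggressive) ≈ 0.0893, P(balanced) ≈ 0.8061, P(conservative) ≈ 0.1046
After 'fold-or-call': normaliser = 0.4·0.0893 + 0.85·0.8061 + 0.75·0.1046; P(aggressive) ≈ 0.0447, P(balanced) ≈ 0.8572, P(conservative) ≈ 0.0981
After 'raise': normaliser = 0.6·0.0447 + 0.15·0.8572 + 0.25·0.0981; P(aggressive) ≈ 0.1490, P(balanced) ≈ 0.7147, P(conservative) ≈ 0.1364

0.715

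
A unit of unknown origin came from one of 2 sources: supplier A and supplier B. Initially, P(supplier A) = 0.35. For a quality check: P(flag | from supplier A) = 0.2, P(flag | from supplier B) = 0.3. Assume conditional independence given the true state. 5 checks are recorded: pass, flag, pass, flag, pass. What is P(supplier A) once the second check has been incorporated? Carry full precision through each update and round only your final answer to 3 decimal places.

After 'pass': P(supplier A) = 0.8·0.3500 / (0.8·0.3500 + 0.7·0.6500) ≈ 0.3810
After 'flag': P(supplier A) = 0.2·0.3810 / (0.2·0.3810 + 0.3·0.6190) ≈ 0.2909

0.291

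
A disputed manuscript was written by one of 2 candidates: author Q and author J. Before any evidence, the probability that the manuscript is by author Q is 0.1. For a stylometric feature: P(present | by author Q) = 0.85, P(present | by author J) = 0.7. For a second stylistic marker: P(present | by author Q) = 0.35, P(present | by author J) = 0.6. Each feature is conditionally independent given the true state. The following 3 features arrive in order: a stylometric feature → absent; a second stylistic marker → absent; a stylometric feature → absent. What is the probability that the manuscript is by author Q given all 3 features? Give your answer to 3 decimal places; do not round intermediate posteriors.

After a stylometric feature='absent': P(author Q) = 0.15·0.1000 / (0.15·0.1000 + 0.3·0.9000) ≈ 0.0526
After a second stylistic marker='absent': P(author Q) = 0.65·0.0526 / (0.65·0.0526 + 0.4·0.9474) ≈ 0.0828
After a stylometric feature='absent': P(author Q) = 0.15·0.0828 / (0.15·0.0828 + 0.3·0.9172) ≈ 0.0432

0.043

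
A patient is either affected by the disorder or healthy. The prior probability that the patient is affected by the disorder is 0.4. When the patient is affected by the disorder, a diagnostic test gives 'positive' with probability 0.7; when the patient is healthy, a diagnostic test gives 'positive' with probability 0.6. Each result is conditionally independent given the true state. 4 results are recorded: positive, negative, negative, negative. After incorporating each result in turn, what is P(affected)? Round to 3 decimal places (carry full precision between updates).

After 'positive': P(affected) = 0.7·0.4000 / (0.7·0.4000 + 0.6·0.6000) ≈ 0.4375
After 'negative': P(affected) = 0.3·0.4375 / (0.3·0.4375 + 0.4·0.5625) ≈ 0.3684
After 'negative': P(affected) = 0.3·0.3684 / (0.3·0.3684 + 0.4·0.6316) ≈ 0.3043
After 'negative': P(affected) = 0.3·0.3043 / (0.3·0.3043 + 0.4·0.6957) ≈ 0.2471

0.247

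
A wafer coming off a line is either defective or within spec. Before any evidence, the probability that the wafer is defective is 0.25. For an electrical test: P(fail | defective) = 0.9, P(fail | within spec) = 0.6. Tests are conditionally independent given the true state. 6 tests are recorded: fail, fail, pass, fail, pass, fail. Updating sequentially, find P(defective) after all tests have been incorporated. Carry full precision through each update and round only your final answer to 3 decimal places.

0.095

After 'fail': P(defective) = 0.9·0.2500 / (0.9·0.2500 + 0.6·0.7500) ≈ 0.3333
After 'fail': P(defective) = 0.9·0.3333 / (0.9·0.3333 + 0.6·0.6667) ≈ 0.4286
After 'pass': P(defective) = 0.1·0.4286 / (0.1·0.4286 + 0.4·0.5714) ≈ 0.1579
After 'fail': P(defective) = 0.9·0.1579 / (0.9·0.1579 + 0.6·0.8421) ≈ 0.2195
After 'pass': P(defective) = 0.1·0.2195 / (0.1·0.2195 + 0.4·0.7805) ≈ 0.0657
After 'fail': P(defective) = 0.9·0.0657 / (0.9·0.0657 + 0.6·0.9343) ≈ 0.0954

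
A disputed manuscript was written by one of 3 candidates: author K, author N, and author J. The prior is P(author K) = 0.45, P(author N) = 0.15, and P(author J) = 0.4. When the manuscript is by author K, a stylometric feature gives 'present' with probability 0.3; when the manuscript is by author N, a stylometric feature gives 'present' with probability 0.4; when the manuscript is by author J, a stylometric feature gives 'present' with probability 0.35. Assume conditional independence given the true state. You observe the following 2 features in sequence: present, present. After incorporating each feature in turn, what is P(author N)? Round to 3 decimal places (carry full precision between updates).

After 'present': normaliser = 0.3·0.4500 + 0.4·0.1500 + 0.35·0.4000; P(author K) ≈ 0.4030, P(author N) ≈ 0.1791, P(author J) ≈ 0.4179
After 'present': normaliser = 0.3·0.4030 + 0.4·0.1791 + 0.35·0.4179; P(author K) ≈ 0.3568, P(author N) ≈ 0.2115, P(author J) ≈ 0.4317

0.211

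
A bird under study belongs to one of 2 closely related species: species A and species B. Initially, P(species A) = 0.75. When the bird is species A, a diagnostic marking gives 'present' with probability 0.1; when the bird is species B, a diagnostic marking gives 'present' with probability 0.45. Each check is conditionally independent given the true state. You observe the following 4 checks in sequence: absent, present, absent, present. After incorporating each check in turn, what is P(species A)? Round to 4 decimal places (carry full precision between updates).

0.2840

Each posterior becomes the prior for the next update.
After 'absent': P(species A) = 0.9·0.7500 / (0.9·0.7500 + 0.55·0.2500) ≈ 0.8308
After 'present': P(species A) = 0.1·0.8308 / (0.1·0.8308 + 0.45·0.1692) ≈ 0.5217
After 'absent': P(species A) = 0.9·0.5217 / (0.9·0.5217 + 0.55·0.4783) ≈ 0.6409
After 'present': P(species A) = 0.1·0.6409 / (0.1·0.6409 + 0.45·0.3591) ≈ 0.2840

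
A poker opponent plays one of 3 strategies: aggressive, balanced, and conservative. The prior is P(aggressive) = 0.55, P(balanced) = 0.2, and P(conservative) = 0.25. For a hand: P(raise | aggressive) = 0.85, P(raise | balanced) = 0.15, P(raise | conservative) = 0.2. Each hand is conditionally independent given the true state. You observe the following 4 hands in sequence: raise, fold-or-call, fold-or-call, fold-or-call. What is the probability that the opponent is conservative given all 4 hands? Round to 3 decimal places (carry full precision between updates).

After 'raise': normaliser = 0.85·0.5500 + 0.15·0.2000 + 0.2·0.2500; P(aggressive) ≈ 0.8539, P(balanced) ≈ 0.0548, P(conservative) ≈ 0.0913
After 'fold-or-call': normaliser = 0.15·0.8539 + 0.85·0.0548 + 0.8·0.0913; P(aggressive) ≈ 0.5171, P(balanced) ≈ 0.1880, P(conservative) ≈ 0.2949
After 'fold-or-call': normaliser = 0.15·0.5171 + 0.85·0.1880 + 0.8·0.2949; P(aggressive) ≈ 0.1639, P(balanced) ≈ 0.3376, P(conservative) ≈ 0.4985
After 'fold-or-call': normaliser = 0.15·0.1639 + 0.85·0.3376 + 0.8·0.4985; P(aggressive) ≈ 0.0346, P(balanced) ≈ 0.4040, P(conservative) ≈ 0.5614

0.561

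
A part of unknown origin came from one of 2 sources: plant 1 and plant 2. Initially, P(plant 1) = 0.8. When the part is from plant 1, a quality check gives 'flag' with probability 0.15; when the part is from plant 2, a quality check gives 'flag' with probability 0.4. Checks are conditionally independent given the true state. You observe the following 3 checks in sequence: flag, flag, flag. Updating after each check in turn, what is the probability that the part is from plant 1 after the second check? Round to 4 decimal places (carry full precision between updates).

0.3600

After 'flag': P(plant 1) = 0.15·0.8000 / (0.15·0.8000 + 0.4·0.2000) ≈ 0.6000
After 'flag': P(plant 1) = 0.15·0.6000 / (0.15·0.6000 + 0.4·0.4000) ≈ 0.3600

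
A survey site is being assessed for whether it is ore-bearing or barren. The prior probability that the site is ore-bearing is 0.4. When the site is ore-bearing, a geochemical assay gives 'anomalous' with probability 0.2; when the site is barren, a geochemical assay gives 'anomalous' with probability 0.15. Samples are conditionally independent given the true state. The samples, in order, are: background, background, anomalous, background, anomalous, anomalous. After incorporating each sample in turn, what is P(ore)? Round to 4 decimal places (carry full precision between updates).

0.5685

After 'background': P(ore) = 0.8·0.4000 / (0.8·0.4000 + 0.85·0.6000) ≈ 0.3855
After 'background': P(ore) = 0.8·0.3855 / (0.8·0.3855 + 0.85·0.6145) ≈ 0.3713
After 'anomalous': P(ore) = 0.2·0.3713 / (0.2·0.3713 + 0.15·0.6287) ≈ 0.4405
After 'background': P(ore) = 0.8·0.4405 / (0.8·0.4405 + 0.85·0.5595) ≈ 0.4256
After 'anomalous': P(ore) = 0.2·0.4256 / (0.2·0.4256 + 0.15·0.5744) ≈ 0.4970
After 'anomalous': P(ore) = 0.2·0.4970 / (0.2·0.4970 + 0.15·0.5030) ≈ 0.5685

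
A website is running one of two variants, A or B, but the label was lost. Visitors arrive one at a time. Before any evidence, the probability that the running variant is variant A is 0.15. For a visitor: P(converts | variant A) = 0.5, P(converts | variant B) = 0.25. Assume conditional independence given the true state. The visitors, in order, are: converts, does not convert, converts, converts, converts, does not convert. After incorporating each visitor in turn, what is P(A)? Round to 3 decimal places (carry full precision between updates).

0.557

After 'converts': P(A) = 0.5·0.1500 / (0.5·0.1500 + 0.25·0.8500) ≈ 0.2609
After 'does not convert': P(A) = 0.5·0.2609 / (0.5·0.2609 + 0.75·0.7391) ≈ 0.1905
After 'converts': P(A) = 0.5·0.1905 / (0.5·0.1905 + 0.25·0.8095) ≈ 0.3200
After 'converts': P(A) = 0.5·0.3200 / (0.5·0.3200 + 0.25·0.6800) ≈ 0.4848
After 'converts': P(A) = 0.5·0.4848 / (0.5·0.4848 + 0.25·0.5152) ≈ 0.6531
After 'does not convert': P(A) = 0.5·0.6531 / (0.5·0.6531 + 0.75·0.3469) ≈ 0.5565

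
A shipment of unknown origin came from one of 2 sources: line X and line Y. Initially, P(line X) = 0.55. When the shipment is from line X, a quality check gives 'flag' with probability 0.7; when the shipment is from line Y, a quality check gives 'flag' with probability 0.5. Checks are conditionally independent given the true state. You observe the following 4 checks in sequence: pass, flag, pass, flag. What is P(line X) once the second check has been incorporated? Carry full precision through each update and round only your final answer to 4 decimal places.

After 'pass': P(line X) = 0.3·0.5500 / (0.3·0.5500 + 0.5·0.4500) ≈ 0.4231
After 'flag': P(line X) = 0.7·0.4231 / (0.7·0.4231 + 0.5·0.5769) ≈ 0.5066

0.5066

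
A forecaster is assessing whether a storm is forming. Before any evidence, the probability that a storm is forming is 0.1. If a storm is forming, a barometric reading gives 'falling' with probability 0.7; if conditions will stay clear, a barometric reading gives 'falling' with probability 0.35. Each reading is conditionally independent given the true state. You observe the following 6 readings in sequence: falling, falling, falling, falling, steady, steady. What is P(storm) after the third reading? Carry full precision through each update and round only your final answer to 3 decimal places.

After 'falling': P(storm) = 0.7·0.1000 / (0.7·0.1000 + 0.35·0.9000) ≈ 0.1818
After 'falling': P(storm) = 0.7·0.1818 / (0.7·0.1818 + 0.35·0.8182) ≈ 0.3077
After 'falling': P(storm) = 0.7·0.3077 / (0.7·0.3077 + 0.35·0.6923) ≈ 0.4706

0.471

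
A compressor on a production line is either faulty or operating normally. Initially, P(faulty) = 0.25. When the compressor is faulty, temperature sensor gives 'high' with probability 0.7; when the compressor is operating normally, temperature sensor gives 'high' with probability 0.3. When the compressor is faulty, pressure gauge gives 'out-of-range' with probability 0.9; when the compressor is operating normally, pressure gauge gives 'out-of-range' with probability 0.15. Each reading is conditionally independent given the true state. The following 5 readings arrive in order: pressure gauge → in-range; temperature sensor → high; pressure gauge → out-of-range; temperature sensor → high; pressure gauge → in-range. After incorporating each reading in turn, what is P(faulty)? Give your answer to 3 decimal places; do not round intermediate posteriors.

0.131

Each posterior becomes the prior for the next update.
After pressure gauge='in-range': P(faulty) = 0.1·0.2500 / (0.1·0.2500 + 0.85·0.7500) ≈ 0.0377
After temperature sensor='high': P(faulty) = 0.7·0.0377 / (0.7·0.0377 + 0.3·0.9623) ≈ 0.0838
After pressure gauge='out-of-range': P(faulty) = 0.9·0.0838 / (0.9·0.0838 + 0.15·0.9162) ≈ 0.3544
After temperature sensor='high': P(faulty) = 0.7·0.3544 / (0.7·0.3544 + 0.3·0.6456) ≈ 0.5616
After pressure gauge='in-range': P(faulty) = 0.1·0.5616 / (0.1·0.5616 + 0.85·0.4384) ≈ 0.1310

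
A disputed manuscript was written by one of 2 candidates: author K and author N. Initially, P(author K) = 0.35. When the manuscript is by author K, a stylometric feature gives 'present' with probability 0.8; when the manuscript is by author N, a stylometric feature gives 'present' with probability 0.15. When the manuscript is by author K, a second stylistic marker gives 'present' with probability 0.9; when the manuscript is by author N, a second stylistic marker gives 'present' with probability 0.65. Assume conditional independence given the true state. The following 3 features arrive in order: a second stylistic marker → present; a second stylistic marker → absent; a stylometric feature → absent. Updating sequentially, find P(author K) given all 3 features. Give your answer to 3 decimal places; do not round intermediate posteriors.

0.048

Each posterior becomes the prior for the next update.
After a second stylistic marker='present': P(author K) = 0.9·0.3500 / (0.9·0.3500 + 0.65·0.6500) ≈ 0.4271
After a second stylistic marker='absent': P(author K) = 0.1·0.4271 / (0.1·0.4271 + 0.35·0.5729) ≈ 0.1756
After a stylometric feature='absent': P(author K) = 0.2·0.1756 / (0.2·0.1756 + 0.85·0.8244) ≈ 0.0477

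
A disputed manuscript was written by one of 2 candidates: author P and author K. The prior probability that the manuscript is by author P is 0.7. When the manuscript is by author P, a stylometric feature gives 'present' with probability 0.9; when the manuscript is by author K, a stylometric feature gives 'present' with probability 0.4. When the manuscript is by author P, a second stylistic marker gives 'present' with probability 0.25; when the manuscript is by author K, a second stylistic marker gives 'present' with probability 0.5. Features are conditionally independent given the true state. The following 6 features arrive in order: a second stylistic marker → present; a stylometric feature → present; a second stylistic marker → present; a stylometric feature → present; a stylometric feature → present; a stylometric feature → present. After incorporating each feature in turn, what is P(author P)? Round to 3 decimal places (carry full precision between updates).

0.937

Each posterior becomes the prior for the next update.
After a second stylistic marker='present': P(author P) = 0.25·0.7000 / (0.25·0.7000 + 0.5·0.3000) ≈ 0.5385
After a stylometric feature='present': P(author P) = 0.9·0.5385 / (0.9·0.5385 + 0.4·0.4615) ≈ 0.7241
After a second stylistic marker='present': P(author P) = 0.25·0.7241 / (0.25·0.7241 + 0.5·0.2759) ≈ 0.5676
After a stylometric feature='present': P(author P) = 0.9·0.5676 / (0.9·0.5676 + 0.4·0.4324) ≈ 0.7470
After a stylometric feature='present': P(author P) = 0.9·0.7470 / (0.9·0.7470 + 0.4·0.2530) ≈ 0.8692
After a stylometric feature='present': P(author P) = 0.9·0.8692 / (0.9·0.8692 + 0.4·0.1308) ≈ 0.9373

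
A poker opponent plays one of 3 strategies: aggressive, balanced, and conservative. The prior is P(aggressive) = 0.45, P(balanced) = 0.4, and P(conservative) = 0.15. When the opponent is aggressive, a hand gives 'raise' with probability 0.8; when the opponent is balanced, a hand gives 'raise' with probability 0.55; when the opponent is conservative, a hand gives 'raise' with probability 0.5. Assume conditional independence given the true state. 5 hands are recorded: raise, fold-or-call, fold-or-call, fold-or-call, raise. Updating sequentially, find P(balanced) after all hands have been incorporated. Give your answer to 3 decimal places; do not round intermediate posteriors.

0.612

After 'raise': normaliser = 0.8·0.4500 + 0.55·0.4000 + 0.5·0.1500; P(aggressive) ≈ 0.5496, P(balanced) ≈ 0.3359, P(conservative) ≈ 0.1145
After 'fold-or-call': normaliser = 0.2·0.5496 + 0.45·0.3359 + 0.5·0.1145; P(aggressive) ≈ 0.3453, P(balanced) ≈ 0.4748, P(conservative) ≈ 0.1799
After 'fold-or-call': normaliser = 0.2·0.3453 + 0.45·0.4748 + 0.5·0.1799; P(aggressive) ≈ 0.1853, P(balanced) ≈ 0.5734, P(conservative) ≈ 0.2413
After 'fold-or-call': normaliser = 0.2·0.1853 + 0.45·0.5734 + 0.5·0.2413; P(aggressive) ≈ 0.0892, P(balanced) ≈ 0.6206, P(conservative) ≈ 0.2902
After 'raise': normaliser = 0.8·0.0892 + 0.55·0.6206 + 0.5·0.2902; P(aggressive) ≈ 0.1279, P(balanced) ≈ 0.6120, P(conservative) ≈ 0.2602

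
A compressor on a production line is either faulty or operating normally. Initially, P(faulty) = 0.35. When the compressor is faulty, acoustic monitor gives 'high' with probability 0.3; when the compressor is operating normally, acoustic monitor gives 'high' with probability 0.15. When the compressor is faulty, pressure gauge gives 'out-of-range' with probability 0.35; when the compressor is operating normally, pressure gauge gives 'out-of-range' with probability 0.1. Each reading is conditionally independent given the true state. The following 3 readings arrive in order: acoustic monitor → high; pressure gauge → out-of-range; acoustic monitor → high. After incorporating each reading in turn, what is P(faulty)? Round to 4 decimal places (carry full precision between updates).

After acoustic monitor='high': P(faulty) = 0.3·0.3500 / (0.3·0.3500 + 0.15·0.6500) ≈ 0.5185
After pressure gauge='out-of-range': P(faulty) = 0.35·0.5185 / (0.35·0.5185 + 0.1·0.4815) ≈ 0.7903
After acoustic monitor='high': P(faulty) = 0.3·0.7903 / (0.3·0.7903 + 0.15·0.2097) ≈ 0.8829

0.8829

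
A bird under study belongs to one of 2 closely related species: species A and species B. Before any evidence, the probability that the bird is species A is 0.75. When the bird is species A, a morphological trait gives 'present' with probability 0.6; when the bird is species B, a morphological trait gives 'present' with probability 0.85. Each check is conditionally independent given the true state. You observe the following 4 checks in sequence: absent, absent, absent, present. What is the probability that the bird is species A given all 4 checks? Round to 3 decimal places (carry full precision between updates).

Each posterior becomes the prior for the next update.
After 'absent': P(species A) = 0.4·0.7500 / (0.4·0.7500 + 0.15·0.2500) ≈ 0.8889
After 'absent': P(species A) = 0.4·0.8889 / (0.4·0.8889 + 0.15·0.1111) ≈ 0.9552
After 'absent': P(species A) = 0.4·0.9552 / (0.4·0.9552 + 0.15·0.0448) ≈ 0.9827
After 'present': P(species A) = 0.6·0.9827 / (0.6·0.9827 + 0.85·0.0173) ≈ 0.9757

0.976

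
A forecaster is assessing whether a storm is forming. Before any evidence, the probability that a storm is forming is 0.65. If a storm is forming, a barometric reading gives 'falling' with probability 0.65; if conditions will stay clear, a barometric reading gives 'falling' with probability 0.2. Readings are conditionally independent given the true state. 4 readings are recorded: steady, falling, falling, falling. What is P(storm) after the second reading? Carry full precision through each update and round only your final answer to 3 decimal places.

After 'steady': P(storm) = 0.35·0.6500 / (0.35·0.6500 + 0.8·0.3500) ≈ 0.4483
After 'falling': P(storm) = 0.65·0.4483 / (0.65·0.4483 + 0.2·0.5517) ≈ 0.7253

0.725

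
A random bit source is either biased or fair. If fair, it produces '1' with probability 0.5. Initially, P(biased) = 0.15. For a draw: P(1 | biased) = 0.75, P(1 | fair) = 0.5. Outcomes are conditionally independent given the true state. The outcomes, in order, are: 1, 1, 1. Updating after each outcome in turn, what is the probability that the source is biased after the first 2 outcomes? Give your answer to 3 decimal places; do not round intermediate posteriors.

Apply Bayes' rule sequentially, carrying P(biased) forward.
After '1': P(biased) = 0.75·0.1500 / (0.75·0.1500 + 0.5·0.8500) ≈ 0.2093
After '1': P(biased) = 0.75·0.2093 / (0.75·0.2093 + 0.5·0.7907) ≈ 0.2842

0.284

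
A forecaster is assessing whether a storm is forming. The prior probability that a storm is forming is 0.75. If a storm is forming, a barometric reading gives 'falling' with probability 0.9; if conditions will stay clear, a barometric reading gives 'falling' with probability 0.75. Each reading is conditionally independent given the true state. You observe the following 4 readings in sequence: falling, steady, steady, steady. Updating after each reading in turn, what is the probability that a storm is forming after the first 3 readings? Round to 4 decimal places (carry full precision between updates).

0.3655

After 'falling': P(storm) = 0.9·0.7500 / (0.9·0.7500 + 0.75·0.2500) ≈ 0.7826
After 'steady': P(storm) = 0.1·0.7826 / (0.1·0.7826 + 0.25·0.2174) ≈ 0.5902
After 'steady': P(storm) = 0.1·0.5902 / (0.1·0.5902 + 0.25·0.4098) ≈ 0.3655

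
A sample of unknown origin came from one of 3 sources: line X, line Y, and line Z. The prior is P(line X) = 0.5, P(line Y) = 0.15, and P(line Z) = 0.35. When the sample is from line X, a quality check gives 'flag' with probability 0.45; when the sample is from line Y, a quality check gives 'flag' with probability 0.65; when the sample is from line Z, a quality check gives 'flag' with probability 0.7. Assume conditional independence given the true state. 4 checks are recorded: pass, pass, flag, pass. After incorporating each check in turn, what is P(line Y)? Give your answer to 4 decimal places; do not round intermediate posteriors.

After 'pass': normaliser = 0.55·0.5000 + 0.35·0.1500 + 0.3·0.3500; P(line X) ≈ 0.6358, P(line Y) ≈ 0.1214, P(line Z) ≈ 0.2428
After 'pass': normaliser = 0.55·0.6358 + 0.35·0.1214 + 0.3·0.2428; P(line X) ≈ 0.7520, P(line Y) ≈ 0.0914, P(line Z) ≈ 0.1566
After 'flag': normaliser = 0.45·0.7520 + 0.65·0.0914 + 0.7·0.1566; P(line X) ≈ 0.6669, P(line Y) ≈ 0.1170, P(line Z) ≈ 0.2161
After 'pass': normaliser = 0.55·0.6669 + 0.35·0.1170 + 0.3·0.2161; P(line X) ≈ 0.7762, P(line Y) ≈ 0.0867, P(line Z) ≈ 0.1372

0.0867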